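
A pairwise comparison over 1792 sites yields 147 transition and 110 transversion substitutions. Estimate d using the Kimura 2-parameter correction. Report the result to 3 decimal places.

P = 147/1792 ≈ 0.082031 and Q = 110/1792 ≈ 0.061384.
Under the Kimura two-parameter model, d = −½ ln(1 − 2P − Q) − ¼ ln(1 − 2Q).
1 − 2P − Q = 0.774554, giving −½ ln(0.774554) = 0.127734.
1 − 2Q = 0.877232, giving −¼ ln(0.877232) = 0.032746.
d = 0.127734 + 0.032746 = 0.160480.

0.160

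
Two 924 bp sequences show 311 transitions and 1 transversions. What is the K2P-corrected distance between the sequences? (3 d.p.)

P = 311/924 ≈ 0.33658 and Q = 1/924 ≈ 0.001082.
Under the Kimura two-parameter model, d = −½ ln(1 − 2P − Q) − ¼ ln(1 − 2Q).
1 − 2P − Q = 0.325758, giving −½ ln(0.325758) = 0.560800.
1 − 2Q = 0.997836, giving −¼ ln(0.997836) = 0.000542.
d = 0.560800 + 0.000542 = 0.561342.

0.561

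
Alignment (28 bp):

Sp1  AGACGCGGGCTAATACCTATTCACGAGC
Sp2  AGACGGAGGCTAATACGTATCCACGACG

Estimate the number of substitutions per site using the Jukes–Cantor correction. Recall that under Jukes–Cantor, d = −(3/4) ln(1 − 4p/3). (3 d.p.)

The sequences differ at 6 of 28 sites (6, 7, 17, 21, 27, 28), so p = 6/28 ≈ 0.214286.
d = −(3/4) ln(1 − 4p/3) = −0.75 ln(1 − 0.285715) = −0.75 ln(0.714285)
  = −0.75 × (-0.336473) = 0.252355 substitutions/site.

0.252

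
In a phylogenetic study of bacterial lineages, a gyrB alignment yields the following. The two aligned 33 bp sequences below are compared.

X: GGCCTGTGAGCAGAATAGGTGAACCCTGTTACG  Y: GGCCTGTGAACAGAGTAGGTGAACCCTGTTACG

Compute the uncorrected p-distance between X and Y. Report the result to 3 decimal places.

The sequences differ at 2 of 33 positions (sites 10, 15).
p = 2/33 = 0.060606… ≈ 0.061 (to 3 d.p.).

0.061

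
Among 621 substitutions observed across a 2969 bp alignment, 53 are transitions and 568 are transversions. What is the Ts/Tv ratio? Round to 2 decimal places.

R = 53/568 = 0.093309… ≈ 0.09 (to 2 d.p.).

0.09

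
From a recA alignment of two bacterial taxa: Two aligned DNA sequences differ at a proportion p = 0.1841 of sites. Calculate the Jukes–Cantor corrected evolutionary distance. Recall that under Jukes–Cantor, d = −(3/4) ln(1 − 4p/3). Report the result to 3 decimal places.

d = −(3/4) ln(1 − 4p/3) = −0.75 ln(1 − 0.245467) = −0.75 ln(0.754533)
  = −0.75 × (-0.281656) = 0.211242 substitutions/site.

0.211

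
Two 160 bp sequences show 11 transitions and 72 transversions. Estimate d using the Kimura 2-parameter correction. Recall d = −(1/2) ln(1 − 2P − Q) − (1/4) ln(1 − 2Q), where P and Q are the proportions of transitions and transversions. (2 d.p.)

1.02

P = 11/160 = 0.06875 and Q = 72/160 = 0.45.
Under the Kimura two-parameter model, d = −½ ln(1 − 2P − Q) − ¼ ln(1 − 2Q).
1 − 2P − Q = 0.4125, giving −½ ln(0.4125) = 0.442760.
1 − 2Q = 0.1, giving −¼ ln(0.1) = 0.575646.
d = 0.442760 + 0.575646 = 1.018406.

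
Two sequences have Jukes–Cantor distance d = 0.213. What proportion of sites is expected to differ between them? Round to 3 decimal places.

0.185

p = (3/4)(1 − e^(−4d/3)) = 0.75 × (1 − e^(-0.284)) = 0.75 × (1 − 0.752767) = 0.185425.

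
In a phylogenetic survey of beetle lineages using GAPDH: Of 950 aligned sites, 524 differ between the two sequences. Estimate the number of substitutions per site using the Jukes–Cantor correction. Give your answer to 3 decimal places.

0.997

p = 524/950 ≈ 0.551579.
d = −(3/4) ln(1 − 4p/3) = −0.75 ln(1 − 0.735439) = −0.75 ln(0.264561)
  = −0.75 × (-1.329683) = 0.997262 substitutions/site.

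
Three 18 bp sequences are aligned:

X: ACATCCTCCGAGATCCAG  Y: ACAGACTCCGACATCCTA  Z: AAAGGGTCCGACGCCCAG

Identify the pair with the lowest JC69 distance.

X and Y

X–Y: 5/18 differ, p = 0.278, d = 0.347.
X–Z: 7/18 differ, p = 0.389, d = 0.548.
Y–Z: 7/18 differ, p = 0.389, d = 0.548.
The smallest distance is between X and Y.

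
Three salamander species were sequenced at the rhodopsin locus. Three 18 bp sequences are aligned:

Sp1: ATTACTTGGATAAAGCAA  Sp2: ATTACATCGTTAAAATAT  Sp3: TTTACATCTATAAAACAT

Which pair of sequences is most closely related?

Sp1–Sp2: 6/18 differ, p = 0.333, d = 0.441.
Sp1–Sp3: 6/18 differ, p = 0.333, d = 0.441.
Sp2–Sp3: 4/18 differ, p = 0.222, d = 0.264.
The smallest distance is between Sp2 and Sp3.

Sp2 and Sp3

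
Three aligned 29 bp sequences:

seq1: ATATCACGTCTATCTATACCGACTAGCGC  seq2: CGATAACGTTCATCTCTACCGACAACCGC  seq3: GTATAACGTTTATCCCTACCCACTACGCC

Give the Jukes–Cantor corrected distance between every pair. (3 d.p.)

d(seq1,seq2) = 0.344, d(seq1,seq3) = 0.401, d(seq2,seq3) = 0.344

seq1–seq2: 8/29 sites differ → p ≈ 0.275862, d = −0.75 ln(1 − 0.367816) = 0.343931 ≈ 0.344.
seq1–seq3: 9/29 sites differ → p ≈ 0.310345, d = −0.75 ln(1 − 0.413793) = 0.400562 ≈ 0.401.
seq2–seq3: 8/29 sites differ → p ≈ 0.275862, d = −0.75 ln(1 − 0.367816) = 0.343931 ≈ 0.344.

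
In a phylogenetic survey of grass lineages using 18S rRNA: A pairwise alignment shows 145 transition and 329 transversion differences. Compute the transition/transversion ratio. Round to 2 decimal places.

0.44

R = 145/329 = 0.440729… ≈ 0.44 (to 2 d.p.).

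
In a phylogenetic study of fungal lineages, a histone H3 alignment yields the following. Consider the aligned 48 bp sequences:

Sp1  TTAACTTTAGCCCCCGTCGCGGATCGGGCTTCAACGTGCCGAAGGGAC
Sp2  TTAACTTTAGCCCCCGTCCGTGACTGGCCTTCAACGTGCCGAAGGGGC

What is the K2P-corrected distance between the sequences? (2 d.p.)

Of 48 sites, 3 differences are transitions and 4 are transversions, so P = 3/48 = 0.0625 and Q = 4/48 ≈ 0.083333.
Under the Kimura two-parameter model, d = −½ ln(1 − 2P − Q) − ¼ ln(1 − 2Q).
1 − 2P − Q = 0.791667, giving −½ ln(0.791667) = 0.116807.
1 − 2Q = 0.833334, giving −¼ ln(0.833334) = 0.045580.
d = 0.116807 + 0.045580 = 0.162387.

0.16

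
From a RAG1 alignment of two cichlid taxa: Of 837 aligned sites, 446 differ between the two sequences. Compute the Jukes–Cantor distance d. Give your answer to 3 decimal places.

p = 446/837 ≈ 0.532855.
d = −(3/4) ln(1 − 4p/3) = −0.75 ln(1 − 0.710473) = −0.75 ln(0.289527)
  = −0.75 × (-1.239507) = 0.929630 substitutions/site.

0.930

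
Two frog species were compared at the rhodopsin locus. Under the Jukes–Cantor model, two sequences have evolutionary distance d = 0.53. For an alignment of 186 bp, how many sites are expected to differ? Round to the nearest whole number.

71

Invert JC69: p = (3/4)(1 − e^(−4d/3)) = 0.75 × (1 − e^(-0.706667)) = 0.75 × (1 − 0.493286) = 0.380036.
Expected differing sites = pL ≈ 0.380036 × 186 = 70.686696 ≈ 71.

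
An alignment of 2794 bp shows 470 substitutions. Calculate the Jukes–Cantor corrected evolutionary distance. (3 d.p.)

p = 470/2794 ≈ 0.168218.
d = −(3/4) ln(1 − 4p/3) = −0.75 ln(1 − 0.224291) = −0.75 ln(0.775709)
  = −0.75 × (-0.253978) = 0.190484 substitutions/site.

0.190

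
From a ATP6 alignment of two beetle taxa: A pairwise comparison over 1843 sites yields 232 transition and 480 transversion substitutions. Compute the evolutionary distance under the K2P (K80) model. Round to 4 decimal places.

0.5429

P = 232/1843 ≈ 0.125882 and Q = 480/1843 ≈ 0.260445.
Under the Kimura two-parameter model, d = −½ ln(1 − 2P − Q) − ¼ ln(1 − 2Q).
1 − 2P − Q = 0.487791, giving −½ ln(0.487791) = 0.358934.
1 − 2Q = 0.47911, giving −¼ ln(0.47911) = 0.183956.
d = 0.358934 + 0.183956 = 0.542890.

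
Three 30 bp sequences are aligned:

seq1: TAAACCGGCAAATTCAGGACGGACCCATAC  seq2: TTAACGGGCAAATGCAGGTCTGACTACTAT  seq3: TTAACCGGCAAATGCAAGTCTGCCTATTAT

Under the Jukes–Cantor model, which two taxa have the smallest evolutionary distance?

seq2 and seq3

seq1–seq2: 9/30 differ, p = 0.300, d = 0.383.
seq1–seq3: 10/30 differ, p = 0.333, d = 0.441.
seq2–seq3: 4/30 differ, p = 0.133, d = 0.147.
The smallest distance is between seq2 and seq3.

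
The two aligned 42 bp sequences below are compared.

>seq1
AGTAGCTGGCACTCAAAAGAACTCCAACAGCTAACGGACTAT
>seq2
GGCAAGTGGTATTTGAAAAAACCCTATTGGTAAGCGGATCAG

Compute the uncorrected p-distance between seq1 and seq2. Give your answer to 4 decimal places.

0.4762

The sequences differ at 20 of 42 positions.
p = 20/42 = 0.476190… ≈ 0.4762 (to 4 d.p.).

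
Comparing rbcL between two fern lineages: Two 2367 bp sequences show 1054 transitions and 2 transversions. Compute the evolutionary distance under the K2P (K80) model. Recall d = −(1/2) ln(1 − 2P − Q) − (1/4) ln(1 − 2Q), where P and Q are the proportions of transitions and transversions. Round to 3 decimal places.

P = 1054/2367 ≈ 0.445289 and Q = 2/2367 ≈ 0.000845.
Under the Kimura two-parameter model, d = −½ ln(1 − 2P − Q) − ¼ ln(1 − 2Q).
1 − 2P − Q = 0.108577, giving −½ ln(0.108577) = 1.110148.
1 − 2Q = 0.99831, giving −¼ ln(0.99831) = 0.000423.
d = 1.110148 + 0.000423 = 1.110571.

1.111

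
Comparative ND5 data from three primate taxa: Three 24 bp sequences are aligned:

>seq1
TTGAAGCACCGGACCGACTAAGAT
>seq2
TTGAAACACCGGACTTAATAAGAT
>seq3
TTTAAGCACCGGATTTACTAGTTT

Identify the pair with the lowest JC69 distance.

seq1 and seq2

seq1–seq2: 4/24 differ, p = 0.167, d = 0.188.
seq1–seq3: 7/24 differ, p = 0.292, d = 0.369.
seq2–seq3: 7/24 differ, p = 0.292, d = 0.369.
The smallest distance is between seq1 and seq2.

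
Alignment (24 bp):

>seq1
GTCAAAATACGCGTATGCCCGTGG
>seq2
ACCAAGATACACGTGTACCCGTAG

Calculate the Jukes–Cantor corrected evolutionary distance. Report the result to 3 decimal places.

0.369

The sequences differ at 7 of 24 sites (1, 2, 6, 11, 15, 17, 23), so p = 7/24 ≈ 0.291667.
d = −(3/4) ln(1 − 4p/3) = −0.75 ln(1 − 0.388889) = −0.75 ln(0.611111)
  = −0.75 × (-0.492477) = 0.369358 substitutions/site.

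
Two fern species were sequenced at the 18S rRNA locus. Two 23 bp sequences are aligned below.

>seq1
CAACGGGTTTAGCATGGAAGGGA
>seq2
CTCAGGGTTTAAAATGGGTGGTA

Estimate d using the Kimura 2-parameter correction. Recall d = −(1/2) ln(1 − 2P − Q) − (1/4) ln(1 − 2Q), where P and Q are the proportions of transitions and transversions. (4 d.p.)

0.4697

Of 23 sites, 2 differences are transitions and 6 are transversions, so P = 2/23 ≈ 0.086957 and Q = 6/23 ≈ 0.26087.
Under the Kimura two-parameter model, d = −½ ln(1 − 2P − Q) − ¼ ln(1 − 2Q).
1 − 2P − Q = 0.565216, giving −½ ln(0.565216) = 0.285274.
1 − 2Q = 0.47826, giving −¼ ln(0.47826) = 0.184400.
d = 0.285274 + 0.184400 = 0.469674.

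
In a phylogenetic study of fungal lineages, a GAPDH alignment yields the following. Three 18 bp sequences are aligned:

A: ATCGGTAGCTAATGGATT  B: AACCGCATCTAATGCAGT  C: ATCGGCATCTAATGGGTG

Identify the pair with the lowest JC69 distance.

A–B: 6/18 differ, p = 0.333, d = 0.441.
A–C: 4/18 differ, p = 0.222, d = 0.264.
B–C: 6/18 differ, p = 0.333, d = 0.441.
The smallest distance is between A and C.

A and C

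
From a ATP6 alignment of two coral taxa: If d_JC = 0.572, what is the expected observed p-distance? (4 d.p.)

0.4002

p = (3/4)(1 − e^(−4d/3)) = 0.75 × (1 − e^(-0.762667)) = 0.75 × (1 − 0.466421) = 0.400184.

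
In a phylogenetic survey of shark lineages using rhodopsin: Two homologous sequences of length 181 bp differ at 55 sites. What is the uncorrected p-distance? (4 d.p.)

p = 55/181 = 0.303867… ≈ 0.3039 (to 4 d.p.).

0.3039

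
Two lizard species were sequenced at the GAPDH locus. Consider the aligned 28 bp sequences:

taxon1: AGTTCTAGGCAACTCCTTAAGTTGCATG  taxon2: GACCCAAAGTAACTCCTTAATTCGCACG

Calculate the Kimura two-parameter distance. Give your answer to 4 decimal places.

0.5533

Of 28 sites, 8 differences are transitions and 2 are transversions, so P = 8/28 ≈ 0.285714 and Q = 2/28 ≈ 0.071429.
Under the Kimura two-parameter model, d = −½ ln(1 − 2P − Q) − ¼ ln(1 − 2Q).
1 − 2P − Q = 0.357143, giving −½ ln(0.357143) = 0.514810.
1 − 2Q = 0.857142, giving −¼ ln(0.857142) = 0.038538.
d = 0.514810 + 0.038538 = 0.553348.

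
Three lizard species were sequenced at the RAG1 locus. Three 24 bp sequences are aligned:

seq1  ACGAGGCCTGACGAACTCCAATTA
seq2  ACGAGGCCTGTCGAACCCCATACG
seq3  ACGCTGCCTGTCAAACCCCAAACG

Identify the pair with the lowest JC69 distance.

seq1–seq2: 6/24 differ, p = 0.250, d = 0.304.
seq1–seq3: 8/24 differ, p = 0.333, d = 0.441.
seq2–seq3: 4/24 differ, p = 0.167, d = 0.188.
The smallest distance is between seq2 and seq3.

seq2 and seq3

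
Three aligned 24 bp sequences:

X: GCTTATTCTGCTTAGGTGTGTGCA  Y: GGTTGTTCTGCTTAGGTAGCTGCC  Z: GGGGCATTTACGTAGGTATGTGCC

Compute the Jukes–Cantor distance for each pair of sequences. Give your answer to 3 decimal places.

X–Y: 6/24 sites differ → p = 0.25, d = −0.75 ln(1 − 0.333333) = 0.304098 ≈ 0.304.
X–Z: 10/24 sites differ → p ≈ 0.416667, d = −0.75 ln(1 − 0.555556) = 0.608198 ≈ 0.608.
Y–Z: 9/24 sites differ → p = 0.375, d = −0.75 ln(1 − 0.5) = 0.519860 ≈ 0.520.

d(X,Y) = 0.304, d(X,Z) = 0.608, d(Y,Z) = 0.520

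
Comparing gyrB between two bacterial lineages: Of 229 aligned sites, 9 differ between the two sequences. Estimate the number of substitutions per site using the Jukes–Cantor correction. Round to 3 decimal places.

0.040

p = 9/229 ≈ 0.039301.
d = −(3/4) ln(1 − 4p/3) = −0.75 ln(1 − 0.052401) = −0.75 ln(0.947599)
  = −0.75 × (-0.053824) = 0.040368 substitutions/site.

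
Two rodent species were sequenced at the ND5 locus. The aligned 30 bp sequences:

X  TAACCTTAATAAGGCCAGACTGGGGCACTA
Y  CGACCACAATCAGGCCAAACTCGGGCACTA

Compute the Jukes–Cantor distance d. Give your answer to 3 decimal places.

The sequences differ at 7 of 30 sites (1, 2, 6, 7, 11, 18, 22), so p = 7/30 ≈ 0.233333.
d = −(3/4) ln(1 − 4p/3) = −0.75 ln(1 − 0.311111) = −0.75 ln(0.688889)
  = −0.75 × (-0.372675) = 0.279506 substitutions/site.

0.280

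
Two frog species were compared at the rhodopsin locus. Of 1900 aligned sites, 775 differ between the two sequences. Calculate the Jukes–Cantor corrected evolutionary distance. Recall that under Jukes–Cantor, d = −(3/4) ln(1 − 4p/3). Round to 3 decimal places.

p = 775/1900 ≈ 0.407895.
d = −(3/4) ln(1 − 4p/3) = −0.75 ln(1 − 0.54386) = −0.75 ln(0.45614)
  = −0.75 × (-0.784955) = 0.588716 substitutions/site.

0.589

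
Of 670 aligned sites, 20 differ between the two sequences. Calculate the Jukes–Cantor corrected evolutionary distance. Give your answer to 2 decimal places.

p = 20/670 ≈ 0.029851.
d = −(3/4) ln(1 − 4p/3) = −0.75 ln(1 − 0.039801) = −0.75 ln(0.960199)
  = −0.75 × (-0.040615) = 0.030461 substitutions/site.

0.03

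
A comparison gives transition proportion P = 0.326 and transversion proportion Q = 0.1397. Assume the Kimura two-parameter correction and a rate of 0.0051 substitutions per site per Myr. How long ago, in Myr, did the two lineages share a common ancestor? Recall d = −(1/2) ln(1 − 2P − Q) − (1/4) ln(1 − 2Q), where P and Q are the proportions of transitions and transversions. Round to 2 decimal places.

84.93

Under the Kimura two-parameter model, d = −½ ln(1 − 2P − Q) − ¼ ln(1 − 2Q).
1 − 2P − Q = 0.2083, giving −½ ln(0.2083) = 0.784388.
1 − 2Q = 0.7206, giving −¼ ln(0.7206) = 0.081918.
d = 0.784388 + 0.081918 = 0.866306.
Under a molecular clock d = 2μt, so t = d/(2μ) = 0.866306 / (2 × 0.0051) = 84.93 Myr.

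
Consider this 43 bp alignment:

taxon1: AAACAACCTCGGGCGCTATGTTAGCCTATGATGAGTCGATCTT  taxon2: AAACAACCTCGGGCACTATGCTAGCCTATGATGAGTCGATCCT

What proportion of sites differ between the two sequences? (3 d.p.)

The sequences differ at 3 of 43 positions (sites 15, 21, 42).
p = 3/43 = 0.069767… ≈ 0.070 (to 3 d.p.).

0.070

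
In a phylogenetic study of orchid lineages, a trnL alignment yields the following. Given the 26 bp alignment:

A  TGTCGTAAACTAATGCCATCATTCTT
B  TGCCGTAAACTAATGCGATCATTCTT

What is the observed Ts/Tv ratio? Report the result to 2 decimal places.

1.00

Transitions are A↔G and C↔T; transversions are all other mismatches.
Transitions: 1. Transversions: 1.
R = 1/1 = 1.00.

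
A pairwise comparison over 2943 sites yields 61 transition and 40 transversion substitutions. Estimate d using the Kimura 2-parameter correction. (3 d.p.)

0.035

P = 61/2943 ≈ 0.020727 and Q = 40/2943 ≈ 0.013592.
Under the Kimura two-parameter model, d = −½ ln(1 − 2P − Q) − ¼ ln(1 − 2Q).
1 − 2P − Q = 0.944954, giving −½ ln(0.944954) = 0.028310.
1 − 2Q = 0.972816, giving −¼ ln(0.972816) = 0.006890.
d = 0.028310 + 0.006890 = 0.035200.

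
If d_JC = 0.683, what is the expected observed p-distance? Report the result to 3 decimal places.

0.448

p = (3/4)(1 − e^(−4d/3)) = 0.75 × (1 − e^(-0.910667)) = 0.75 × (1 − 0.402256) = 0.448308.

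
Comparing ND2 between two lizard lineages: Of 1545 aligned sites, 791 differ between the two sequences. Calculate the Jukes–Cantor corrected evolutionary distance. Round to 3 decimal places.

p = 791/1545 ≈ 0.511974.
d = −(3/4) ln(1 − 4p/3) = −0.75 ln(1 − 0.682632) = −0.75 ln(0.317368)
  = −0.75 × (-1.147693) = 0.860770 substitutions/site.

0.861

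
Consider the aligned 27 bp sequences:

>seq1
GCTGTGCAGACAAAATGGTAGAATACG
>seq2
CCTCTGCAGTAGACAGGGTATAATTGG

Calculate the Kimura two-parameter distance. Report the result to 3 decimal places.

0.536

Of 27 sites, 1 differences are transitions and 9 are transversions, so P = 1/27 ≈ 0.037037 and Q = 9/27 ≈ 0.333333.
Under the Kimura two-parameter model, d = −½ ln(1 − 2P − Q) − ¼ ln(1 − 2Q).
1 − 2P − Q = 0.592593, giving −½ ln(0.592593) = 0.261624.
1 − 2Q = 0.333334, giving −¼ ln(0.333334) = 0.274653.
d = 0.261624 + 0.274653 = 0.536277.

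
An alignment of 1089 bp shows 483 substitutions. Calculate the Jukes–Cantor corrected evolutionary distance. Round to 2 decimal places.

0.67

p = 483/1089 ≈ 0.443526.
d = −(3/4) ln(1 − 4p/3) = −0.75 ln(1 − 0.591368) = −0.75 ln(0.408632)
  = −0.75 × (-0.894940) = 0.671205 substitutions/site.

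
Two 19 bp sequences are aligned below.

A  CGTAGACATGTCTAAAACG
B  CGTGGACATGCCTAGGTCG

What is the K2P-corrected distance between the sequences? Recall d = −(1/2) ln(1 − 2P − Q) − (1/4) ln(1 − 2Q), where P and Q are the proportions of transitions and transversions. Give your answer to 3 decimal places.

0.349

Of 19 sites, 4 differences are transitions and 1 are transversions, so P = 4/19 ≈ 0.210526 and Q = 1/19 ≈ 0.052632.
Under the Kimura two-parameter model, d = −½ ln(1 − 2P − Q) − ¼ ln(1 − 2Q).
1 − 2P − Q = 0.526316, giving −½ ln(0.526316) = 0.320927.
1 − 2Q = 0.894736, giving −¼ ln(0.894736) = 0.027807.
d = 0.320927 + 0.027807 = 0.348734.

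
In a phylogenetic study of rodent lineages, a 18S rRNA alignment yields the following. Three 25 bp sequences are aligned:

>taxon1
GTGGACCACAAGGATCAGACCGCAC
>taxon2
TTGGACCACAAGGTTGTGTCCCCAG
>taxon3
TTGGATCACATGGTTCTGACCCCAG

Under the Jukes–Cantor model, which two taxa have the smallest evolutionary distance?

taxon1–taxon2: 7/25 differ, p = 0.280, d = 0.351.
taxon1–taxon3: 7/25 differ, p = 0.280, d = 0.351.
taxon2–taxon3: 4/25 differ, p = 0.160, d = 0.180.
The smallest distance is between taxon2 and taxon3.

taxon2 and taxon3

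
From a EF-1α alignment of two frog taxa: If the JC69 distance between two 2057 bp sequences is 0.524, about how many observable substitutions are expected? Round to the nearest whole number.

Invert JC69: p = (3/4)(1 − e^(−4d/3)) = 0.75 × (1 − e^(-0.698667)) = 0.75 × (1 − 0.497248) = 0.377064.
Expected differing sites = pL ≈ 0.377064 × 2057 = 775.620648 ≈ 776.

776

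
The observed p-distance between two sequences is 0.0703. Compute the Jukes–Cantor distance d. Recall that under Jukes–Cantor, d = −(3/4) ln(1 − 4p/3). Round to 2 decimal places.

0.07

d = −(3/4) ln(1 − 4p/3) = −0.75 ln(1 − 0.093733) = −0.75 ln(0.906267)
  = −0.75 × (-0.098421) = 0.073816 substitutions/site.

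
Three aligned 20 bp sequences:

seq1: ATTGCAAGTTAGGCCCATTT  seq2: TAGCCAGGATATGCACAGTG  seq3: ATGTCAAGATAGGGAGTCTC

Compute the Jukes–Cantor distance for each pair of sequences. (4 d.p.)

d(seq1,seq2) = 0.8240, d(seq1,seq3) = 0.6872, d(seq2,seq3) = 0.8240

seq1–seq2: 10/20 sites differ → p = 0.5, d = −0.75 ln(1 − 0.666667) = 0.823960 ≈ 0.8240.
seq1–seq3: 9/20 sites differ → p = 0.45, d = −0.75 ln(1 − 0.6) = 0.687218 ≈ 0.6872.
seq2–seq3: 10/20 sites differ → p = 0.5, d = −0.75 ln(1 − 0.666667) = 0.823960 ≈ 0.8240.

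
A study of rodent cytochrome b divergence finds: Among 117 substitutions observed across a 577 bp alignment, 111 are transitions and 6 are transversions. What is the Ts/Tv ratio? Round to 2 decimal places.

R = 111/6 = 18.50.

18.50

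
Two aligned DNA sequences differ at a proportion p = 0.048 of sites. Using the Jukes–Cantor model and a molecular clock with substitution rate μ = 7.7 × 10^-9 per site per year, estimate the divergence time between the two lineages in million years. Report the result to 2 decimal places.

3.22

d = −(3/4) ln(1 − 4p/3) = −0.75 ln(1 − 0.064) = −0.75 ln(0.936)
  = −0.75 × (-0.066140) = 0.049605 substitutions/site.
Under a molecular clock d = 2μt, so t = d/(2μ) = 0.049605 / (2 × 7.7 × 10^-9) = 3.22 million years.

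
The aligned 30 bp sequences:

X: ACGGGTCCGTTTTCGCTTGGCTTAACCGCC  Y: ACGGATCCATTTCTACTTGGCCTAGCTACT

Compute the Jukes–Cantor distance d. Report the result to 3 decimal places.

The sequences differ at 10 of 30 sites (5, 9, 13, 14, 15, 22, 25, 27, 28, 30), so p = 10/30 ≈ 0.333333.
d = −(3/4) ln(1 − 4p/3) = −0.75 ln(1 − 0.444444) = −0.75 ln(0.555556)
  = −0.75 × (-0.587786) = 0.440840 substitutions/site.

0.441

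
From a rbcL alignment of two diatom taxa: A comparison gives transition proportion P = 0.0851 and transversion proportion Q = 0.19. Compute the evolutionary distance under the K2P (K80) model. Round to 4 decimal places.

0.3428

Under the Kimura two-parameter model, d = −½ ln(1 − 2P − Q) − ¼ ln(1 − 2Q).
1 − 2P − Q = 0.6398, giving −½ ln(0.6398) = 0.223300.
1 − 2Q = 0.62, giving −¼ ln(0.62) = 0.119509.
d = 0.223300 + 0.119509 = 0.342809.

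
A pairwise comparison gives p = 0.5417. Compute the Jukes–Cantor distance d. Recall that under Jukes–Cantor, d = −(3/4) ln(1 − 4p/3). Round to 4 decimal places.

d = −(3/4) ln(1 − 4p/3) = −0.75 ln(1 − 0.722267) = −0.75 ln(0.277733)
  = −0.75 × (-1.281095) = 0.960821 substitutions/site.

0.9608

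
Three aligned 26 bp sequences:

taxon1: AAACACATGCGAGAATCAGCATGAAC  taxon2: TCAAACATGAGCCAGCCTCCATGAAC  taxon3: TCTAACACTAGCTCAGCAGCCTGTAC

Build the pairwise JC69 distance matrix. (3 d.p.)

taxon1–taxon2: 10/26 sites differ → p ≈ 0.384615, d = −0.75 ln(1 − 0.51282) = 0.539341 ≈ 0.539.
taxon1–taxon3: 13/26 sites differ → p = 0.5, d = −0.75 ln(1 − 0.666667) = 0.823960 ≈ 0.824.
taxon2–taxon3: 11/26 sites differ → p ≈ 0.423077, d = −0.75 ln(1 − 0.564103) = 0.622762 ≈ 0.623.

d(taxon1,taxon2) = 0.539, d(taxon1,taxon3) = 0.824, d(taxon2,taxon3) = 0.623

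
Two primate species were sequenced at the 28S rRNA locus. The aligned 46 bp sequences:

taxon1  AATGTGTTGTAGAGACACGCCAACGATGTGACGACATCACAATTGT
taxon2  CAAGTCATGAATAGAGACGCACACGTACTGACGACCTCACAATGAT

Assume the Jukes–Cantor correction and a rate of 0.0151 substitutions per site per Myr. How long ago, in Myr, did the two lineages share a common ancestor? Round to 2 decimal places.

14.17

The sequences differ at 15 of 46 sites, so p = 15/46 ≈ 0.326087.
d = −(3/4) ln(1 − 4p/3) = −0.75 ln(1 − 0.434783) = −0.75 ln(0.565217)
  = −0.75 × (-0.570546) = 0.427910 substitutions/site.
Under a molecular clock d = 2μt, so t = d/(2μ) = 0.427910 / (2 × 0.0151) = 14.17 Myr.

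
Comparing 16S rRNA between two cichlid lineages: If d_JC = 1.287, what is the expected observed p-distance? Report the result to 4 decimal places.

0.6152

p = (3/4)(1 − e^(−4d/3)) = 0.75 × (1 − e^(-1.716)) = 0.75 × (1 − 0.179784) = 0.615162.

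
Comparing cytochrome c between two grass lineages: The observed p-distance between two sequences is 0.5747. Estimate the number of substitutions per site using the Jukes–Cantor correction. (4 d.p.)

1.0902

d = −(3/4) ln(1 − 4p/3) = −0.75 ln(1 − 0.766267) = −0.75 ln(0.233733)
  = −0.75 × (-1.453576) = 1.090182 substitutions/site.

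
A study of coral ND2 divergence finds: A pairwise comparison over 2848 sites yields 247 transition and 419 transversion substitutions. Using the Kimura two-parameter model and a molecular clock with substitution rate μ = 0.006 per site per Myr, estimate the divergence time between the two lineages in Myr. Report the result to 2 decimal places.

P = 247/2848 ≈ 0.086728 and Q = 419/2848 ≈ 0.147121.
Under the Kimura two-parameter model, d = −½ ln(1 − 2P − Q) − ¼ ln(1 − 2Q).
1 − 2P − Q = 0.679423, giving −½ ln(0.679423) = 0.193256.
1 − 2Q = 0.705758, giving −¼ ln(0.705758) = 0.087121.
d = 0.193256 + 0.087121 = 0.280377.
Under a molecular clock d = 2μt, so t = d/(2μ) = 0.280377 / (2 × 0.006) = 23.36 Myr.

23.36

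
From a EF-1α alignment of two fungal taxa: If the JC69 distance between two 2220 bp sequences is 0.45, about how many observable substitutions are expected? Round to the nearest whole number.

751

Invert JC69: p = (3/4)(1 − e^(−4d/3)) = 0.75 × (1 − e^(-0.6)) = 0.75 × (1 − 0.548812) = 0.338391.
Expected differing sites = pL ≈ 0.338391 × 2220 = 751.22802 ≈ 751.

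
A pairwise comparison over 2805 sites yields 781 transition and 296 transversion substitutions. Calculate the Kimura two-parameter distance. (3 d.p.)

0.602

P = 781/2805 ≈ 0.278431 and Q = 296/2805 ≈ 0.105526.
Under the Kimura two-parameter model, d = −½ ln(1 − 2P − Q) − ¼ ln(1 − 2Q).
1 − 2P − Q = 0.337612, giving −½ ln(0.337612) = 0.542929.
1 − 2Q = 0.788948, giving −¼ ln(0.788948) = 0.059264.
d = 0.542929 + 0.059264 = 0.602193.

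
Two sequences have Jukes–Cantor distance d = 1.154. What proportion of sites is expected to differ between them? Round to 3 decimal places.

0.589

p = (3/4)(1 − e^(−4d/3)) = 0.75 × (1 − e^(-1.538667)) = 0.75 × (1 − 0.214667) = 0.589000.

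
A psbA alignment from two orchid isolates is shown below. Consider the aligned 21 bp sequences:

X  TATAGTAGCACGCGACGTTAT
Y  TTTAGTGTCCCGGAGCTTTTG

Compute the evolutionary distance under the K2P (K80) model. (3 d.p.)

Of 21 sites, 3 differences are transitions and 7 are transversions, so P = 3/21 ≈ 0.142857 and Q = 7/21 ≈ 0.333333.
Under the Kimura two-parameter model, d = −½ ln(1 − 2P − Q) − ¼ ln(1 − 2Q).
1 − 2P − Q = 0.380953, giving −½ ln(0.380953) = 0.482540.
1 − 2Q = 0.333334, giving −¼ ln(0.333334) = 0.274653.
d = 0.482540 + 0.274653 = 0.757193.

0.757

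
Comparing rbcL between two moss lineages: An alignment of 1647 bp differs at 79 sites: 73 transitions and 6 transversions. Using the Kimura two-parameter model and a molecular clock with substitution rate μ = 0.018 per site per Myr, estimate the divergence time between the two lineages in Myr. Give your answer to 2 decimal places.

1.40

P = 73/1647 ≈ 0.044323 and Q = 6/1647 ≈ 0.003643.
Under the Kimura two-parameter model, d = −½ ln(1 − 2P − Q) − ¼ ln(1 − 2Q).
1 − 2P − Q = 0.907711, giving −½ ln(0.907711) = 0.048415.
1 − 2Q = 0.992714, giving −¼ ln(0.992714) = 0.001828.
d = 0.048415 + 0.001828 = 0.050243.
Under a molecular clock d = 2μt, so t = d/(2μ) = 0.050243 / (2 × 0.018) = 1.40 Myr.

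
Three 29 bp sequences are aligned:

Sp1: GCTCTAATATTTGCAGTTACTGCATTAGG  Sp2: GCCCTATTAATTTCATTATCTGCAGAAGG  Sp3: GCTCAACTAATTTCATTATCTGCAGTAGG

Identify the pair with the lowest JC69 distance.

Sp1–Sp2: 9/29 differ, p = 0.310, d = 0.401.
Sp1–Sp3: 8/29 differ, p = 0.276, d = 0.344.
Sp2–Sp3: 4/29 differ, p = 0.138, d = 0.152.
The smallest distance is between Sp2 and Sp3.

Sp2 and Sp3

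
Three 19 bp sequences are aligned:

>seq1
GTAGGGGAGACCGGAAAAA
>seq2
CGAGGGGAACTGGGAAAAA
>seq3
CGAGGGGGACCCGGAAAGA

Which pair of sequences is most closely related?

seq1–seq2: 6/19 differ, p = 0.316, d = 0.410.
seq1–seq3: 6/19 differ, p = 0.316, d = 0.410.
seq2–seq3: 4/19 differ, p = 0.211, d = 0.247.
The smallest distance is between seq2 and seq3.

seq2 and seq3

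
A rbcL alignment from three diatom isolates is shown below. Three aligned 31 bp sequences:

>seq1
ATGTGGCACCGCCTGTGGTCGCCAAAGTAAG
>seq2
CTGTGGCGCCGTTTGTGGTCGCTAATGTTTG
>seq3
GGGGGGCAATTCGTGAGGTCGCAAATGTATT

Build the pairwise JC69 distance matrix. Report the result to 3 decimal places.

d(seq1,seq2) = 0.316, d(seq1,seq3) = 0.544, d(seq2,seq3) = 0.614

seq1–seq2: 8/31 sites differ → p ≈ 0.258065, d = −0.75 ln(1 − 0.344087) = 0.316295 ≈ 0.316.
seq1–seq3: 12/31 sites differ → p ≈ 0.387097, d = −0.75 ln(1 − 0.516129) = 0.544453 ≈ 0.544.
seq2–seq3: 13/31 sites differ → p ≈ 0.419355, d = −0.75 ln(1 − 0.55914) = 0.614271 ≈ 0.614.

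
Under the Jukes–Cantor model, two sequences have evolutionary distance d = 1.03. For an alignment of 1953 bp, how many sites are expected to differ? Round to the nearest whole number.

Invert JC69: p = (3/4)(1 − e^(−4d/3)) = 0.75 × (1 − e^(-1.373333)) = 0.75 × (1 − 0.253261) = 0.560054.
Expected differing sites = pL ≈ 0.560054 × 1953 = 1093.785462 ≈ 1094.

1094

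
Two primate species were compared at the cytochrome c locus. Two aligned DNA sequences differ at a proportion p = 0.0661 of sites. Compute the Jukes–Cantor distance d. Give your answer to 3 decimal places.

d = −(3/4) ln(1 − 4p/3) = −0.75 ln(1 − 0.088133) = −0.75 ln(0.911867)
  = −0.75 × (-0.092261) = 0.069196 substitutions/site.

0.069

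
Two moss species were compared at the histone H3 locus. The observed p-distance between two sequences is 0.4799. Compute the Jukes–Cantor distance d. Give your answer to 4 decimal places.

0.7660

d = −(3/4) ln(1 − 4p/3) = −0.75 ln(1 − 0.639867) = −0.75 ln(0.360133)
  = −0.75 × (-1.021282) = 0.765962 substitutions/site.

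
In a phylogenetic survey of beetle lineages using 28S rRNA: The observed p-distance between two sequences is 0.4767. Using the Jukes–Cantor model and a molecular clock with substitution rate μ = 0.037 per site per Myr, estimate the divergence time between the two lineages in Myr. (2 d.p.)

d = −(3/4) ln(1 − 4p/3) = −0.75 ln(1 − 0.6356) = −0.75 ln(0.3644)
  = −0.75 × (-1.009503) = 0.757127 substitutions/site.
Under a molecular clock d = 2μt, so t = d/(2μ) = 0.757127 / (2 × 0.037) = 10.23 Myr.

10.23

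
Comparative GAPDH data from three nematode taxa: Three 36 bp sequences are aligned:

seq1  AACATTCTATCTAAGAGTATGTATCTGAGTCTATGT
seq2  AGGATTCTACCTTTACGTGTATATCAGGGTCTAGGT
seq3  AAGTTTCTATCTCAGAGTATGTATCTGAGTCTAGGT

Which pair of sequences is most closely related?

seq1–seq2: 12/36 differ, p = 0.333, d = 0.441.
seq1–seq3: 4/36 differ, p = 0.111, d = 0.120.
seq2–seq3: 11/36 differ, p = 0.306, d = 0.392.
The smallest distance is between seq1 and seq3.

seq1 and seq3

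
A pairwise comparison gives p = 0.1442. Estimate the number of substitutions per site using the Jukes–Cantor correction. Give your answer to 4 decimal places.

0.1601

d = −(3/4) ln(1 − 4p/3) = −0.75 ln(1 − 0.192267) = −0.75 ln(0.807733)
  = −0.75 × (-0.213524) = 0.160143 substitutions/site.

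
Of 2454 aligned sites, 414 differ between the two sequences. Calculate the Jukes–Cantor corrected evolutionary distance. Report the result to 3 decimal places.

0.191

p = 414/2454 ≈ 0.168704.
d = −(3/4) ln(1 − 4p/3) = −0.75 ln(1 − 0.224939) = −0.75 ln(0.775061)
  = −0.75 × (-0.254814) = 0.191111 substitutions/site.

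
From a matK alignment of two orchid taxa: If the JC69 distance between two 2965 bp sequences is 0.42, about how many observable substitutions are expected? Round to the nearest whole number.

Invert JC69: p = (3/4)(1 − e^(−4d/3)) = 0.75 × (1 − e^(-0.56)) = 0.75 × (1 − 0.571209) = 0.321593.
Expected differing sites = pL ≈ 0.321593 × 2965 = 953.523245 ≈ 954.

954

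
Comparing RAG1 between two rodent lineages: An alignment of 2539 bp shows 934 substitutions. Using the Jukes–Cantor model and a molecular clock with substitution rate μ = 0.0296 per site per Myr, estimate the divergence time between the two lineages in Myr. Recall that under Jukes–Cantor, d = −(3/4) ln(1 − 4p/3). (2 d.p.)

8.54

p = 934/2539 ≈ 0.367861.
d = −(3/4) ln(1 − 4p/3) = −0.75 ln(1 − 0.490481) = −0.75 ln(0.509519)
  = −0.75 × (-0.674288) = 0.505716 substitutions/site.
Under a molecular clock d = 2μt, so t = d/(2μ) = 0.505716 / (2 × 0.0296) = 8.54 Myr.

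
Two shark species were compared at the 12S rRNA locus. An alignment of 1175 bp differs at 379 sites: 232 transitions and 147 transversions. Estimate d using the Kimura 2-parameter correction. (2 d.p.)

0.44

P = 232/1175 ≈ 0.197447 and Q = 147/1175 ≈ 0.125106.
Under the Kimura two-parameter model, d = −½ ln(1 − 2P − Q) − ¼ ln(1 − 2Q).
1 − 2P − Q = 0.48, giving −½ ln(0.48) = 0.366985.
1 − 2Q = 0.749788, giving −¼ ln(0.749788) = 0.071991.
d = 0.366985 + 0.071991 = 0.438976.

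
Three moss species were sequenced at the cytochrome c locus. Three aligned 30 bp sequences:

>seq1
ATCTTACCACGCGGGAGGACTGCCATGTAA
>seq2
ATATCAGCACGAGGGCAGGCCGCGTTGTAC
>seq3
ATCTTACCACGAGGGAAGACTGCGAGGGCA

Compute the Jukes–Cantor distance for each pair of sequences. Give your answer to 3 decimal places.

d(seq1,seq2) = 0.503, d(seq1,seq3) = 0.233, d(seq2,seq3) = 0.503

seq1–seq2: 11/30 sites differ → p ≈ 0.366667, d = −0.75 ln(1 − 0.488889) = 0.503376 ≈ 0.503.
seq1–seq3: 6/30 sites differ → p = 0.2, d = −0.75 ln(1 − 0.266667) = 0.232617 ≈ 0.233.
seq2–seq3: 11/30 sites differ → p ≈ 0.366667, d = −0.75 ln(1 − 0.488889) = 0.503376 ≈ 0.503.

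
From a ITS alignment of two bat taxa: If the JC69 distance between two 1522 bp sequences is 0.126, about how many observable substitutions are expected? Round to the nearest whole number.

177

Invert JC69: p = (3/4)(1 − e^(−4d/3)) = 0.75 × (1 − e^(-0.168)) = 0.75 × (1 − 0.845354) = 0.115985.
Expected differing sites = pL ≈ 0.115985 × 1522 = 176.52917 ≈ 177.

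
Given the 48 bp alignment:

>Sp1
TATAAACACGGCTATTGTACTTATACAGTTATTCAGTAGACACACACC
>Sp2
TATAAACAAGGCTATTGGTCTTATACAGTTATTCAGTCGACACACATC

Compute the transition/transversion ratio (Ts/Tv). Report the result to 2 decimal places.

Transitions are A↔G and C↔T; transversions are all other mismatches.
Transitions: 1. Transversions: 4.
R = 1/4 = 0.25.

0.25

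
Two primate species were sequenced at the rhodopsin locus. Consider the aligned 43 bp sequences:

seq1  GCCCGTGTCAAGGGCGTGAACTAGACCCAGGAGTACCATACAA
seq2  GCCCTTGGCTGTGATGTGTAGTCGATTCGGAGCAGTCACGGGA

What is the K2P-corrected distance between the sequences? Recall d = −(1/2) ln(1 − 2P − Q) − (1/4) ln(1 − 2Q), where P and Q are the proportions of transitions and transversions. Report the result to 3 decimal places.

1.064

Of 43 sites, 13 differences are transitions and 10 are transversions, so P = 13/43 ≈ 0.302326 and Q = 10/43 ≈ 0.232558.
Under the Kimura two-parameter model, d = −½ ln(1 − 2P − Q) − ¼ ln(1 − 2Q).
1 − 2P − Q = 0.16279, giving −½ ln(0.16279) = 0.907647.
1 − 2Q = 0.534884, giving −¼ ln(0.534884) = 0.156426.
d = 0.907647 + 0.156426 = 1.064073.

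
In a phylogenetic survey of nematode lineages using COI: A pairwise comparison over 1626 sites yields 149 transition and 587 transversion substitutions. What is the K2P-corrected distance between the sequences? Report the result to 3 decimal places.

0.713

P = 149/1626 ≈ 0.091636 and Q = 587/1626 ≈ 0.361009.
Under the Kimura two-parameter model, d = −½ ln(1 − 2P − Q) − ¼ ln(1 − 2Q).
1 − 2P − Q = 0.455719, giving −½ ln(0.455719) = 0.392939.
1 − 2Q = 0.277982, giving −¼ ln(0.277982) = 0.320050.
d = 0.392939 + 0.320050 = 0.712989.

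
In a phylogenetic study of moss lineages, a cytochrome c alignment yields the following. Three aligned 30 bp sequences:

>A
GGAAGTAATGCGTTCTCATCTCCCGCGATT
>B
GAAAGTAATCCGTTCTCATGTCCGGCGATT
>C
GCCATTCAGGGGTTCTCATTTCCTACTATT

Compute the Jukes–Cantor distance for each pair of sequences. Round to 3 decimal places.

A–B: 4/30 sites differ → p ≈ 0.133333, d = −0.75 ln(1 − 0.177777) = 0.146808 ≈ 0.147.
A–C: 10/30 sites differ → p ≈ 0.333333, d = −0.75 ln(1 − 0.444444) = 0.440839 ≈ 0.441.
B–C: 11/30 sites differ → p ≈ 0.366667, d = −0.75 ln(1 − 0.488889) = 0.503376 ≈ 0.503.

d(A,B) = 0.147, d(A,C) = 0.441, d(B,C) = 0.503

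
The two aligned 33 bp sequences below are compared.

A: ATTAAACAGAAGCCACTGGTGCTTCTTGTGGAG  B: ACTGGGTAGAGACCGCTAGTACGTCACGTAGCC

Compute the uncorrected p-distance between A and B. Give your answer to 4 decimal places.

0.4848

The sequences differ at 16 of 33 positions.
p = 16/33 = 0.484848… ≈ 0.4848 (to 4 d.p.).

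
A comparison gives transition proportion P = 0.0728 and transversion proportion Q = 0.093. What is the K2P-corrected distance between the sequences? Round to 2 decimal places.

Under the Kimura two-parameter model, d = −½ ln(1 − 2P − Q) − ¼ ln(1 − 2Q).
1 − 2P − Q = 0.7614, giving −½ ln(0.7614) = 0.136298.
1 − 2Q = 0.814, giving −¼ ln(0.814) = 0.051449.
d = 0.136298 + 0.051449 = 0.187747.

0.19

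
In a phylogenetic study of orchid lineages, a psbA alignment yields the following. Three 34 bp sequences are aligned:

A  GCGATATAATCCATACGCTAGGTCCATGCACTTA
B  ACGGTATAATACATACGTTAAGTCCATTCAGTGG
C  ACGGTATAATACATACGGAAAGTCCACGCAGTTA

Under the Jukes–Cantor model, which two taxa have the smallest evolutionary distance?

B and C

A–B: 9/34 differ, p = 0.265, d = 0.326.
A–C: 8/34 differ, p = 0.235, d = 0.282.
B–C: 6/34 differ, p = 0.176, d = 0.201.
The smallest distance is between B and C.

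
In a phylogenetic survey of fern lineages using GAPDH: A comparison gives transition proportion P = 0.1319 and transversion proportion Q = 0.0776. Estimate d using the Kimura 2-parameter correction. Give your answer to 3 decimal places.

Under the Kimura two-parameter model, d = −½ ln(1 − 2P − Q) − ¼ ln(1 − 2Q).
1 − 2P − Q = 0.6586, giving −½ ln(0.6586) = 0.208819.
1 − 2Q = 0.8448, giving −¼ ln(0.8448) = 0.042164.
d = 0.208819 + 0.042164 = 0.250983.

0.251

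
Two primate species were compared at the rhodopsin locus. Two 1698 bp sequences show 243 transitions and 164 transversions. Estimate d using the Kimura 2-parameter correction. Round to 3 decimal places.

P = 243/1698 ≈ 0.14311 and Q = 164/1698 ≈ 0.096584.
Under the Kimura two-parameter model, d = −½ ln(1 − 2P − Q) − ¼ ln(1 − 2Q).
1 − 2P − Q = 0.617196, giving −½ ln(0.617196) = 0.241284.
1 − 2Q = 0.806832, giving −¼ ln(0.806832) = 0.053660.
d = 0.241284 + 0.053660 = 0.294944.

0.295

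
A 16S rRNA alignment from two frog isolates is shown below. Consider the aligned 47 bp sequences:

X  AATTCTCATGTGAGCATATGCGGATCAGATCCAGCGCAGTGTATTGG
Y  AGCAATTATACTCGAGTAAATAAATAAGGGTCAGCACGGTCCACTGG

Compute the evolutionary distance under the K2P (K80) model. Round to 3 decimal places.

1.150

Of 47 sites, 16 differences are transitions and 9 are transversions, so P = 16/47 ≈ 0.340426 and Q = 9/47 ≈ 0.191489.
Under the Kimura two-parameter model, d = −½ ln(1 − 2P − Q) − ¼ ln(1 − 2Q).
1 − 2P − Q = 0.127659, giving −½ ln(0.127659) = 1.029196.
1 − 2Q = 0.617022, giving −¼ ln(0.617022) = 0.120713.
d = 1.029196 + 0.120713 = 1.149909.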